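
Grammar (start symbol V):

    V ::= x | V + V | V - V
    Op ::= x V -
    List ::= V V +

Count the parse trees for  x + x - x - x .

5

Parse trees for x + x - x - x:
  [V [V x] + [V [V x] - [V [V x] - [V x]]]]
  [V [V x] + [V [V [V x] - [V x]] - [V x]]]
  [V [V [V x] + [V x]] - [V [V x] - [V x]]]
  [V [V [V x] + [V [V x] - [V x]]] - [V x]]
  [V [V [V [V x] + [V x]] - [V x]] - [V x]]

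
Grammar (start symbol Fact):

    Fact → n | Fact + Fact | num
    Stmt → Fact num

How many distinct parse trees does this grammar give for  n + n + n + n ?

5

Parse trees for n + n + n + n:
  [Fact [Fact n] + [Fact [Fact n] + [Fact [Fact n] + [Fact n]]]]
  [Fact [Fact n] + [Fact [Fact [Fact n] + [Fact n]] + [Fact n]]]
  [Fact [Fact [Fact n] + [Fact n]] + [Fact [Fact n] + [Fact n]]]
  [Fact [Fact [Fact n] + [Fact [Fact n] + [Fact n]]] + [Fact n]]
  [Fact [Fact [Fact [Fact n] + [Fact n]] + [Fact n]] + [Fact n]]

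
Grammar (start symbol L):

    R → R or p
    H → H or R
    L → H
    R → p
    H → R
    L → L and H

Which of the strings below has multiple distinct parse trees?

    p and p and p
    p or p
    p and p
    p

p and p and p: 1 tree
p or p: 2 trees
p and p: 1 tree
p: 1 tree

p or p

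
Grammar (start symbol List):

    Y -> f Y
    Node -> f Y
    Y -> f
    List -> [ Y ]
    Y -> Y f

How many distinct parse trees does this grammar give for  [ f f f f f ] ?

Parse trees for [ f f f f f ] (showing first 6 of 16):
  [List [ [Y f [Y f [Y f [Y f [Y f]]]]] ]]
  [List [ [Y f [Y f [Y f [Y [Y f] f]]]] ]]
  [List [ [Y f [Y f [Y [Y f [Y f]] f]]] ]]
  [List [ [Y f [Y f [Y [Y [Y f] f] f]]] ]]
  [List [ [Y f [Y [Y f [Y f [Y f]]] f]] ]]
  [List [ [Y f [Y [Y f [Y [Y f] f]] f]] ]]

16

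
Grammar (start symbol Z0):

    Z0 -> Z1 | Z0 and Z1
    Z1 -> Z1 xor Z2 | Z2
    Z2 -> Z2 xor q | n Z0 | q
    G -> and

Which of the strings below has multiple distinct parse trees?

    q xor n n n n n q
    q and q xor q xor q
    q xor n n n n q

q xor n n n n n q: 1 tree
q and q xor q xor q: 4 trees
q xor n n n n q: 1 tree

q and q xor q xor q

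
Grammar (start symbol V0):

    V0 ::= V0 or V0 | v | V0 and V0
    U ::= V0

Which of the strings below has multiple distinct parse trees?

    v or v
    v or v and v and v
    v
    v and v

v or v: 1 tree
v or v and v and v: 5 trees
v: 1 tree
v and v: 1 tree

v or v and v and v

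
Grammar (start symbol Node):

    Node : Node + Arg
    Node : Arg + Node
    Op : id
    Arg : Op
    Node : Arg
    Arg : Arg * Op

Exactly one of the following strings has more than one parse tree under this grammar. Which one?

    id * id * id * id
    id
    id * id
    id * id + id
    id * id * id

id * id * id * id: 1 tree
id: 1 tree
id * id: 1 tree
id * id + id: 2 trees
id * id * id: 1 tree

id * id + id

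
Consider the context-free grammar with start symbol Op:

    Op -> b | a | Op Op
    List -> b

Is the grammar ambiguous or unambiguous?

Witness: a a a

Derivation 1: Op ⇒ Op Op ⇒ a Op ⇒ a Op Op ⇒ a a Op ⇒ a a a
Derivation 2: Op ⇒ Op Op ⇒ Op Op Op ⇒ a Op Op ⇒ a a Op ⇒ a a a

Two distinct leftmost derivations for the same string.

Ambiguous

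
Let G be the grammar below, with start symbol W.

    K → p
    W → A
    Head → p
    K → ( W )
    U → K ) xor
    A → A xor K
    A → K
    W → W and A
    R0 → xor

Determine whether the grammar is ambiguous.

Only W, A, K are reachable from W; ignoring the rest: W → W and A | A  ;  A → A xor K | K  — a left-associative chain with K at the bottom. Each string factors uniquely by precedence.

Unambiguous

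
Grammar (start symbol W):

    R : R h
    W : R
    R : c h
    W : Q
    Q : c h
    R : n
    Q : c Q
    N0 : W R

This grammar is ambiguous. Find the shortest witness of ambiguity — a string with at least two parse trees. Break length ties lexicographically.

c h

length 1: no string has ≥2 trees
length 2: c h has 2 parse trees

Two derivations of c h:
  W ⇒ R ⇒ c h
  W ⇒ Q ⇒ c h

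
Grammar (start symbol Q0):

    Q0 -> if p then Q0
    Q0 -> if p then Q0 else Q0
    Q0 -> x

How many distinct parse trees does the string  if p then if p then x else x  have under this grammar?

Parse trees for if p then if p then x else x:
  [Q0 if p then [Q0 if p then [Q0 x] else [Q0 x]]]
  [Q0 if p then [Q0 if p then [Q0 x]] else [Q0 x]]

2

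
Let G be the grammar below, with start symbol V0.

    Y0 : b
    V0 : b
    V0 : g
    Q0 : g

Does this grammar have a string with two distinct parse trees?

Unambiguous

Only V0 is reachable from V0; ignoring the rest: The reachable rules are right-linear with at most one rule per (nonterminal, next-terminal) pair. Each input token forces the next rule, so parsing is deterministic.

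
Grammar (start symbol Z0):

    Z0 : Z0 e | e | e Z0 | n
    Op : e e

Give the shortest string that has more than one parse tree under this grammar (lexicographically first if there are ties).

length 1: no string has ≥2 trees
length 2: e e has 2 parse trees

Two derivations of e e:
  Z0 ⇒ Z0 e ⇒ e e
  Z0 ⇒ e Z0 ⇒ e e

e e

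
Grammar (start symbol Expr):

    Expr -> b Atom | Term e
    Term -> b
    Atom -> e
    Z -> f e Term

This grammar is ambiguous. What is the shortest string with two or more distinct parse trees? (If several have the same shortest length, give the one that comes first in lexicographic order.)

b e

length 2: b e has 2 parse trees

Two derivations of b e:
  Expr ⇒ b Atom ⇒ b e
  Expr ⇒ Term e ⇒ b e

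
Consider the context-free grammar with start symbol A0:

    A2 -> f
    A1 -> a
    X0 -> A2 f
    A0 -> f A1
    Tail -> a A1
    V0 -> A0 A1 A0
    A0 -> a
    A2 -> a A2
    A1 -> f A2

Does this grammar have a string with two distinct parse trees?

Only A0, A1, A2 are reachable from A0; ignoring the rest: Each reachable nonterminal has at most one production per leading terminal, and all productions are right-linear; the derivation is determined token-by-token.

Unambiguous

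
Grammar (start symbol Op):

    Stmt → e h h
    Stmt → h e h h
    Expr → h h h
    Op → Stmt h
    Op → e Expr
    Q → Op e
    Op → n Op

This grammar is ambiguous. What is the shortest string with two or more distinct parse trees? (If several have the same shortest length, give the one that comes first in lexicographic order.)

e h h h

length 4: e h h h has 2 parse trees

Two derivations of e h h h:
  Op ⇒ Stmt h ⇒ e h h h
  Op ⇒ e Expr ⇒ e h h h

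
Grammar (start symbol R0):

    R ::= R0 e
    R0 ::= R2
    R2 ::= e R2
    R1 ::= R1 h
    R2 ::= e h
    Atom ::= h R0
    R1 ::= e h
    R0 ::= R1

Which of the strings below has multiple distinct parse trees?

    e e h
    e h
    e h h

e h

e e h: 1 tree
e h: 2 trees
e h h: 1 tree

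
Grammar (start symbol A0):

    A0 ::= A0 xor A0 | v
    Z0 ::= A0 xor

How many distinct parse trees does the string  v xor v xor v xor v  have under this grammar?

5

Parse trees for v xor v xor v xor v:
  [A0 [A0 v] xor [A0 [A0 v] xor [A0 [A0 v] xor [A0 v]]]]
  [A0 [A0 v] xor [A0 [A0 [A0 v] xor [A0 v]] xor [A0 v]]]
  [A0 [A0 [A0 v] xor [A0 v]] xor [A0 [A0 v] xor [A0 v]]]
  [A0 [A0 [A0 v] xor [A0 [A0 v] xor [A0 v]]] xor [A0 v]]
  [A0 [A0 [A0 [A0 v] xor [A0 v]] xor [A0 v]] xor [A0 v]]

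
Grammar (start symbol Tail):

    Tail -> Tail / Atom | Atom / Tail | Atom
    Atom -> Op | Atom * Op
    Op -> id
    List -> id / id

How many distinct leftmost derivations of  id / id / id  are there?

4

Parse trees for id / id / id:
  [Tail [Tail [Tail [Atom [Op id]]] / [Atom [Op id]]] / [Atom [Op id]]]
  [Tail [Tail [Atom [Op id]] / [Tail [Atom [Op id]]]] / [Atom [Op id]]]
  [Tail [Atom [Op id]] / [Tail [Tail [Atom [Op id]]] / [Atom [Op id]]]]
  [Tail [Atom [Op id]] / [Tail [Atom [Op id]] / [Tail [Atom [Op id]]]]]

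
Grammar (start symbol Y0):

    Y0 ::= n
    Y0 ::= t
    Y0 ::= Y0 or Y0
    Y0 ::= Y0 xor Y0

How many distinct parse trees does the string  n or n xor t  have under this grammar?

Parse trees for n or n xor t:
  [Y0 [Y0 n] or [Y0 [Y0 n] xor [Y0 t]]]
  [Y0 [Y0 [Y0 n] or [Y0 n]] xor [Y0 t]]

2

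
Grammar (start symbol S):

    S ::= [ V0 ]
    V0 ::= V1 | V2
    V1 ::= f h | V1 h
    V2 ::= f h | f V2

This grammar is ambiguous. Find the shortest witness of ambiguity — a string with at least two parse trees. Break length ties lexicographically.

[ f h ]

length 4: [ f h ] has 2 parse trees

Two derivations of [ f h ]:
  S ⇒ [ V0 ] ⇒ [ V1 ] ⇒ [ f h ]
  S ⇒ [ V0 ] ⇒ [ V2 ] ⇒ [ f h ]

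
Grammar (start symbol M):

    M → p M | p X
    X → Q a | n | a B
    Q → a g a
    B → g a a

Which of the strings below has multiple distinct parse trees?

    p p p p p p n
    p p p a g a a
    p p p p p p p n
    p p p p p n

p p p p p p n: 1 tree
p p p a g a a: 2 trees
p p p p p p p n: 1 tree
p p p p p n: 1 tree

p p p a g a a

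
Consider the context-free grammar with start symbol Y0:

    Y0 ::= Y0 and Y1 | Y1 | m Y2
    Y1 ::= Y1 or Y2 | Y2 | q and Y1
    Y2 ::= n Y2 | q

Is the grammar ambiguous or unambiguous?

Witness: q and q

Derivation 1: Y0 ⇒ Y0 and Y1 ⇒ Y1 and Y1 ⇒ Y2 and Y1 ⇒ q and Y1 ⇒ q and Y2 ⇒ q and q
Derivation 2: Y0 ⇒ Y1 ⇒ q and Y1 ⇒ q and Y2 ⇒ q and q

Two distinct leftmost derivations for the same string.

Ambiguous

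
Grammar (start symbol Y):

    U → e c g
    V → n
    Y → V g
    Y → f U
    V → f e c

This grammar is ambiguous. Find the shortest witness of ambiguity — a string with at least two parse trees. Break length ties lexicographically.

length 2: no string has ≥2 trees
length 4: f e c g has 2 parse trees

Two derivations of f e c g:
  Y ⇒ V g ⇒ f e c g
  Y ⇒ f U ⇒ f e c g

f e c g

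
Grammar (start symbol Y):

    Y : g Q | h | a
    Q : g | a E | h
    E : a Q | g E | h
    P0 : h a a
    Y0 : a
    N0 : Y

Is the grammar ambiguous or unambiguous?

Unambiguous

(P0, Y0, N0 are unreachable from Y, so their rules don't affect L(Y).) Restricted to the reachable nonterminals, every rule has the form A → t or A → t B, and no two rules for the same A share a first terminal. The grammar encodes a DFA — one run per string.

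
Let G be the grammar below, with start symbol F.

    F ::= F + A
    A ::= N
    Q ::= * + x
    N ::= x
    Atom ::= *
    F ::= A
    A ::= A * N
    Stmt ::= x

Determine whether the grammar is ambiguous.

Only F, A, N are reachable from F; ignoring the rest: This is a standard precedence ladder (F over A over N), with each level left-recursive on its own operator ('+' at F, '*' at A). That structure is LR(1), hence unambiguous.

Unambiguous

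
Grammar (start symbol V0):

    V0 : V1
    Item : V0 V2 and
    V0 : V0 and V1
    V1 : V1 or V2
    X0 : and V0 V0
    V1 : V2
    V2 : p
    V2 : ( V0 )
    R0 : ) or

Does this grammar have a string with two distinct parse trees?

Unambiguous

(Item, R0, X0 are unreachable from V0, so their rules don't affect L(V0).) This is a standard precedence ladder (V0 over V1 over V2), with each level left-recursive on its own operator ('and' at V0, 'or' at V1). That structure is LR(1), hence unambiguous.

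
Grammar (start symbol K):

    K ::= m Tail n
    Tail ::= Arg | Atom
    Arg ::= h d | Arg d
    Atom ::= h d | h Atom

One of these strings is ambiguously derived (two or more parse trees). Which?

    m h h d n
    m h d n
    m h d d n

m h d n

m h h d n: 1 tree
m h d n: 2 trees
m h d d n: 1 tree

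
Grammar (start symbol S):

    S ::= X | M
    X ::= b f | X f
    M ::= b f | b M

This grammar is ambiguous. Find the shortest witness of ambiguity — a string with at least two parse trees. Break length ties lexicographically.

length 2: b f has 2 parse trees

Two derivations of b f:
  S ⇒ X ⇒ b f
  S ⇒ M ⇒ b f

b f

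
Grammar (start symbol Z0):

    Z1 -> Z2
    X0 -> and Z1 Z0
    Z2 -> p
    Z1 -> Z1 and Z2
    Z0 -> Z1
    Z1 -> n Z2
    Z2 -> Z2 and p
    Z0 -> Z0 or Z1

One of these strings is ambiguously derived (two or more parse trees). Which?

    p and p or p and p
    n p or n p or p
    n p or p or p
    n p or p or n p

p and p or p and p

p and p or p and p: 4 trees
n p or n p or p: 1 tree
n p or p or p: 1 tree
n p or p or n p: 1 tree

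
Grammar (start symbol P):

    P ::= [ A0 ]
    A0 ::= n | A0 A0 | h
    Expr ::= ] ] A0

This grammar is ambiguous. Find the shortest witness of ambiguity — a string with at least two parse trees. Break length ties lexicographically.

[ h h h ]

length 3: no string has ≥2 trees
length 4: no string has ≥2 trees
length 5: [ h h h ] has 2 parse trees

Two derivations of [ h h h ]:
  P ⇒ [ A0 ] ⇒ [ A0 A0 ] ⇒ [ A0 A0 A0 ] ⇒ [ h A0 A0 ] ⇒ [ h h A0 ] ⇒ [ h h h ]
  P ⇒ [ A0 ] ⇒ [ A0 A0 ] ⇒ [ h A0 ] ⇒ [ h A0 A0 ] ⇒ [ h h A0 ] ⇒ [ h h h ]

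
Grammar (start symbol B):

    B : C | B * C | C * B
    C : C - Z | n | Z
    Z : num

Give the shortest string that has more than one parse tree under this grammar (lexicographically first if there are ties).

length 1: no string has ≥2 trees
length 3: n * n has 2 parse trees

Two derivations of n * n:
  B ⇒ B * C ⇒ C * C ⇒ n * C ⇒ n * n
  B ⇒ C * B ⇒ n * B ⇒ n * C ⇒ n * n

n * n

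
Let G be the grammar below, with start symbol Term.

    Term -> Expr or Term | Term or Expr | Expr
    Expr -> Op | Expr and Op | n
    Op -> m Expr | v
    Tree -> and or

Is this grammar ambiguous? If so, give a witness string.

Ambiguous

Witness: n or n

Derivation 1: Term ⇒ Expr or Term ⇒ n or Term ⇒ n or Expr ⇒ n or n
Derivation 2: Term ⇒ Term or Expr ⇒ Expr or Expr ⇒ n or Expr ⇒ n or n

Two distinct leftmost derivations for the same string.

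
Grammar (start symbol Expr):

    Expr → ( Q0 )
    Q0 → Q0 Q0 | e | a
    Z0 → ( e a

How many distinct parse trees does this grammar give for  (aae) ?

Parse trees for (aae):
  [Expr ( [Q0 [Q0 a] [Q0 [Q0 a] [Q0 e]]] )]
  [Expr ( [Q0 [Q0 [Q0 a] [Q0 a]] [Q0 e]] )]

2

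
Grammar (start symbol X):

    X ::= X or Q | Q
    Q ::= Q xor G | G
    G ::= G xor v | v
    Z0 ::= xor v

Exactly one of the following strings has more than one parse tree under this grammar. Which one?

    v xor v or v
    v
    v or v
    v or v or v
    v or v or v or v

v xor v or v: 2 trees
v: 1 tree
v or v: 1 tree
v or v or v: 1 tree
v or v or v or v: 1 tree

v xor v or v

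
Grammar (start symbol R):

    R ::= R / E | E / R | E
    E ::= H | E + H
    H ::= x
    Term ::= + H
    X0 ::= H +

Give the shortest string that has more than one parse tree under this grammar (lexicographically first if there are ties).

length 1: no string has ≥2 trees
length 3: x / x has 2 parse trees

Two derivations of x / x:
  R ⇒ R / E ⇒ E / E ⇒ H / E ⇒ x / E ⇒ x / H ⇒ x / x
  R ⇒ E / R ⇒ H / R ⇒ x / R ⇒ x / E ⇒ x / H ⇒ x / x

x / x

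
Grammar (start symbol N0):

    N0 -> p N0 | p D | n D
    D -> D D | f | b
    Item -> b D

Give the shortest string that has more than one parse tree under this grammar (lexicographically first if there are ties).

length 2: no string has ≥2 trees
length 3: no string has ≥2 trees
length 4: n b b b has 2 parse trees

Two derivations of n b b b:
  N0 ⇒ n D ⇒ n D D ⇒ n D D D ⇒ n b D D ⇒ n b b D ⇒ n b b b
  N0 ⇒ n D ⇒ n D D ⇒ n b D ⇒ n b D D ⇒ n b b D ⇒ n b b b

n b b b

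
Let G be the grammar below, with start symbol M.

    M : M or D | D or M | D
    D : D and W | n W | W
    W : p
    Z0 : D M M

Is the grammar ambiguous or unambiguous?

Witness: p or p

Derivation 1: M ⇒ M or D ⇒ D or D ⇒ W or D ⇒ p or D ⇒ p or W ⇒ p or p
Derivation 2: M ⇒ D or M ⇒ W or M ⇒ p or M ⇒ p or D ⇒ p or W ⇒ p or p

Two distinct leftmost derivations for the same string.

Ambiguous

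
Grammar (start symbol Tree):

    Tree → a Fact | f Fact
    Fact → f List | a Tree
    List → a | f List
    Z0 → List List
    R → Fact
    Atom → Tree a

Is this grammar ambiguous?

Unambiguous

Only Tree, Fact, List are reachable from Tree; ignoring the rest: Each reachable nonterminal has at most one production per leading terminal, and all productions are right-linear; the derivation is determined token-by-token.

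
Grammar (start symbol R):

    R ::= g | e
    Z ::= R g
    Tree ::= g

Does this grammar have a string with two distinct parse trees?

Only R is reachable from R; ignoring the rest: The reachable rules are right-linear with at most one rule per (nonterminal, next-terminal) pair. Each input token forces the next rule, so parsing is deterministic.

Unambiguous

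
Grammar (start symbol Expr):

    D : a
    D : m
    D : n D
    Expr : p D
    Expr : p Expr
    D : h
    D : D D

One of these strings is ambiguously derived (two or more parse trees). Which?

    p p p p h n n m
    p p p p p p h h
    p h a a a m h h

p p p p h n n m: 1 tree
p p p p p p h h: 1 tree
p h a a a m h h: 132 trees

p h a a a m h h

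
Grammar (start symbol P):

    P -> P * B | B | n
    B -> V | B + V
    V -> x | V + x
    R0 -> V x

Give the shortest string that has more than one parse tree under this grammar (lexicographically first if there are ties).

length 1: no string has ≥2 trees
length 3: x + x has 2 parse trees

Two derivations of x + x:
  P ⇒ B ⇒ V ⇒ V + x ⇒ x + x
  P ⇒ B ⇒ B + V ⇒ V + V ⇒ x + V ⇒ x + x

x + x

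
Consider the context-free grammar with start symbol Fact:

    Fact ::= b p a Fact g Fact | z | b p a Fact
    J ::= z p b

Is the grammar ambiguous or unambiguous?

Witness: b p a b p a z g z

Derivation 1: Fact ⇒ b p a Fact g Fact ⇒ b p a b p a Fact g Fact ⇒ b p a b p a z g Fact ⇒ b p a b p a z g z
Derivation 2: Fact ⇒ b p a Fact ⇒ b p a b p a Fact g Fact ⇒ b p a b p a z g Fact ⇒ b p a b p a z g z

Two distinct leftmost derivations for the same string.

Ambiguous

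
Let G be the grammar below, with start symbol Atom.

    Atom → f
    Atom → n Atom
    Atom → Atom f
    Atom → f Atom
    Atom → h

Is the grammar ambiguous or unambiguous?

Witness: f f

Derivation 1: Atom ⇒ Atom f ⇒ f f
Derivation 2: Atom ⇒ f Atom ⇒ f f

Two distinct leftmost derivations for the same string.

Ambiguous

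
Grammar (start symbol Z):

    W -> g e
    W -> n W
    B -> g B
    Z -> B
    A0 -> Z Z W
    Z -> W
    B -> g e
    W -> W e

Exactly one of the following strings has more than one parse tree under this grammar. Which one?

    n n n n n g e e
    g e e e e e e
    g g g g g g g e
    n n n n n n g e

n n n n n g e e: 6 trees
g e e e e e e: 1 tree
g g g g g g g e: 1 tree
n n n n n n g e: 1 tree

n n n n n g e e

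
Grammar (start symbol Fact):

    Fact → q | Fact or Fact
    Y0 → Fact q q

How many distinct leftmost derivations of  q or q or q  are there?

Parse trees for q or q or q:
  [Fact [Fact q] or [Fact [Fact q] or [Fact q]]]
  [Fact [Fact [Fact q] or [Fact q]] or [Fact q]]

2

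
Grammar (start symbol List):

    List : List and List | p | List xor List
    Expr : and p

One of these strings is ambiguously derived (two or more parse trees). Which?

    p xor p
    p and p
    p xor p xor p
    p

p xor p: 1 tree
p and p: 1 tree
p xor p xor p: 2 trees
p: 1 tree

p xor p xor p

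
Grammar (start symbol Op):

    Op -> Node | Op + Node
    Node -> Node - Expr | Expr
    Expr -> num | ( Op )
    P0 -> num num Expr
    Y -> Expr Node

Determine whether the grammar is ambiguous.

Only Op, Node, Expr are reachable from Op; ignoring the rest: The grammar is stratified — Op handles '+' (left-recursive), Node handles '-', Expr atoms. Each operator has a fixed associativity and precedence level, so every string has one parse.

Unambiguous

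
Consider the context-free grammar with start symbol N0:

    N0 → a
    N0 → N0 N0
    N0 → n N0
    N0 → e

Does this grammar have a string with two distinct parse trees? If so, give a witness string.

Witness: a a a

Derivation 1: N0 ⇒ N0 N0 ⇒ a N0 ⇒ a N0 N0 ⇒ a a N0 ⇒ a a a
Derivation 2: N0 ⇒ N0 N0 ⇒ N0 N0 N0 ⇒ a N0 N0 ⇒ a a N0 ⇒ a a a

Two distinct leftmost derivations for the same string.

Ambiguous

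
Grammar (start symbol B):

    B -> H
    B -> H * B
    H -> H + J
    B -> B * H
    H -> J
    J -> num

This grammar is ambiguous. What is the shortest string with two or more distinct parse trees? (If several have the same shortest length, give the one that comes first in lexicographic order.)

num * num

length 1: no string has ≥2 trees
length 3: num * num has 2 parse trees

Two derivations of num * num:
  B ⇒ H * B ⇒ J * B ⇒ num * B ⇒ num * H ⇒ num * J ⇒ num * num
  B ⇒ B * H ⇒ H * H ⇒ J * H ⇒ num * H ⇒ num * J ⇒ num * num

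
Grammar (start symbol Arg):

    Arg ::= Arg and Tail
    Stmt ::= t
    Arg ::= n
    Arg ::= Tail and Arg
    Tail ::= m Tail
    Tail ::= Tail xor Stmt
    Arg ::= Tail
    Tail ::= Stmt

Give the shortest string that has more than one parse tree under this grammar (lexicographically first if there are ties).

t and t

length 1: no string has ≥2 trees
length 2: no string has ≥2 trees
length 3: t and t has 2 parse trees

Two derivations of t and t:
  Arg ⇒ Arg and Tail ⇒ Tail and Tail ⇒ Stmt and Tail ⇒ t and Tail ⇒ t and Stmt ⇒ t and t
  Arg ⇒ Tail and Arg ⇒ Stmt and Arg ⇒ t and Arg ⇒ t and Tail ⇒ t and Stmt ⇒ t and t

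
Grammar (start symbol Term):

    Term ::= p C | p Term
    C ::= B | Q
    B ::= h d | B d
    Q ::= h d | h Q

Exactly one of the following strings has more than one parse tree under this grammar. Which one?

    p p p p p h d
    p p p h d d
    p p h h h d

p p p p p h d: 2 trees
p p p h d d: 1 tree
p p h h h d: 1 tree

p p p p p h d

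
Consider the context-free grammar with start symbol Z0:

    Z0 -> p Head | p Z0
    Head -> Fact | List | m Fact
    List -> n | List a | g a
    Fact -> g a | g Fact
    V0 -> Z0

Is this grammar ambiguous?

Witness: p g a

Derivation 1: Z0 ⇒ p Head ⇒ p Fact ⇒ p g a
Derivation 2: Z0 ⇒ p Head ⇒ p List ⇒ p g a

Two distinct leftmost derivations for the same string.

Ambiguous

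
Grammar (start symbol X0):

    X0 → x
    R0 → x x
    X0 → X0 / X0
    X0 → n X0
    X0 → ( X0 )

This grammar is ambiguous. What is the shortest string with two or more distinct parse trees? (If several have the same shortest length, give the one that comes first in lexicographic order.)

n x / x

length 1: no string has ≥2 trees
length 2: no string has ≥2 trees
length 3: no string has ≥2 trees
length 4: n x / x has 2 parse trees

Two derivations of n x / x:
  X0 ⇒ X0 / X0 ⇒ n X0 / X0 ⇒ n x / X0 ⇒ n x / x
  X0 ⇒ n X0 ⇒ n X0 / X0 ⇒ n x / X0 ⇒ n x / x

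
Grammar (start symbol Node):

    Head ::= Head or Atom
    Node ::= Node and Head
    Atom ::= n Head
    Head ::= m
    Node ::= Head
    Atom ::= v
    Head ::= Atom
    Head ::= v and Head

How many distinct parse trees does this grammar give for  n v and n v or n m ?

Parse trees for n v and n v or n m:
  [Node [Node [Head [Atom n [Head [Atom v]]]]] and [Head [Head [Atom n [Head [Atom v]]]] or [Atom n [Head m]]]]
  [Node [Node [Head [Atom n [Head [Atom v]]]]] and [Head [Atom n [Head [Head [Atom v]] or [Atom n [Head m]]]]]]
  [Node [Head [Head [Atom n [Head v and [Head [Atom n [Head [Atom v]]]]]]] or [Atom n [Head m]]]]
  [Node [Head [Atom n [Head [Head v and [Head [Atom n [Head [Atom v]]]]] or [Atom n [Head m]]]]]]
  [Node [Head [Atom n [Head v and [Head [Head [Atom n [Head [Atom v]]]] or [Atom n [Head m]]]]]]]
  [Node [Head [Atom n [Head v and [Head [Atom n [Head [Head [Atom v]] or [Atom n [Head m]]]]]]]]]

6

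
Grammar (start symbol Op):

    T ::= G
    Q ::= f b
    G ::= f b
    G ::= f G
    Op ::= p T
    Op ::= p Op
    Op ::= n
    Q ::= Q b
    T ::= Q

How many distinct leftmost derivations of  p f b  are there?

2

Parse trees for p f b:
  [Op p [T [G f b]]]
  [Op p [T [Q f b]]]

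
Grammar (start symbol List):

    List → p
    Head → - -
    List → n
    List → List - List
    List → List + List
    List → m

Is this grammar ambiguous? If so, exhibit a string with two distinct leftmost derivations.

Witness: m + m + m

Derivation 1: List ⇒ List + List ⇒ List + List + List ⇒ m + List + List ⇒ m + m + List ⇒ m + m + m
Derivation 2: List ⇒ List + List ⇒ m + List ⇒ m + List + List ⇒ m + m + List ⇒ m + m + m

Two distinct leftmost derivations for the same string.

Ambiguous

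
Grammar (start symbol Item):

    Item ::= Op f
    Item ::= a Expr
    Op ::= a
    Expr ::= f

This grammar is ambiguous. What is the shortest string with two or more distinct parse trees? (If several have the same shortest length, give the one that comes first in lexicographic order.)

a f

length 2: a f has 2 parse trees

Two derivations of a f:
  Item ⇒ Op f ⇒ a f
  Item ⇒ a Expr ⇒ a f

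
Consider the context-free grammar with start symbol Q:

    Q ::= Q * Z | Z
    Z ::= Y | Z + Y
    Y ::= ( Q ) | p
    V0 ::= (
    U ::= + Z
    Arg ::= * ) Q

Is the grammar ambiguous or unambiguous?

Unambiguous

Only Q, Z, Y are reachable from Q; ignoring the rest: The grammar is stratified — Q handles '*' (left-recursive), Z handles '+', Y atoms. Each operator has a fixed associativity and precedence level, so every string has one parse.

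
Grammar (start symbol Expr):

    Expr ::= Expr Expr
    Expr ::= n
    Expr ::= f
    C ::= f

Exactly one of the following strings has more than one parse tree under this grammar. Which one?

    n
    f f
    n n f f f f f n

n: 1 tree
f f: 1 tree
n n f f f f f n: 429 trees

n n f f f f f n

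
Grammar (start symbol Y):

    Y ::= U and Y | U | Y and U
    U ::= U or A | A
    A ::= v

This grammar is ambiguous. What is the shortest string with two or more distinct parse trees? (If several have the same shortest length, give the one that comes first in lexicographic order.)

length 1: no string has ≥2 trees
length 3: v and v has 2 parse trees

Two derivations of v and v:
  Y ⇒ U and Y ⇒ A and Y ⇒ v and Y ⇒ v and U ⇒ v and A ⇒ v and v
  Y ⇒ Y and U ⇒ U and U ⇒ A and U ⇒ v and U ⇒ v and A ⇒ v and v

v and v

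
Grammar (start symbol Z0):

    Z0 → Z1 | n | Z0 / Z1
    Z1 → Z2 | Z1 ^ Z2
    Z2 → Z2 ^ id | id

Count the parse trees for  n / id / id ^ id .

2

Parse trees for n / id / id ^ id:
  [Z0 [Z0 [Z0 n] / [Z1 [Z2 id]]] / [Z1 [Z2 [Z2 id] ^ id]]]
  [Z0 [Z0 [Z0 n] / [Z1 [Z2 id]]] / [Z1 [Z1 [Z2 id]] ^ [Z2 id]]]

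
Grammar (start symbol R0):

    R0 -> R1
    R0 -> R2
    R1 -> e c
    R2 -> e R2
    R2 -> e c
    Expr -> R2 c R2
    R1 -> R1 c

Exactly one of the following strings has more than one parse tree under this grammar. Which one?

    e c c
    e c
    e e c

e c

e c c: 1 tree
e c: 2 trees
e e c: 1 tree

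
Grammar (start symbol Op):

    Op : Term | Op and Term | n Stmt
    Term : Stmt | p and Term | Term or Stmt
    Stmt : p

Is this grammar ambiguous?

Ambiguous

Witness: p and p

Derivation 1: Op ⇒ Term ⇒ p and Term ⇒ p and Stmt ⇒ p and p
Derivation 2: Op ⇒ Op and Term ⇒ Term and Term ⇒ Stmt and Term ⇒ p and Term ⇒ p and Stmt ⇒ p and p

Two distinct leftmost derivations for the same string.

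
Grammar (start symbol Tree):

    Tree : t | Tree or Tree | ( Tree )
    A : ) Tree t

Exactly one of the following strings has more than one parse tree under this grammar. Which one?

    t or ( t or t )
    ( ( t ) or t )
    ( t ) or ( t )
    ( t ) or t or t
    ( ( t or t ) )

( t ) or t or t

t or ( t or t ): 1 tree
( ( t ) or t ): 1 tree
( t ) or ( t ): 1 tree
( t ) or t or t: 2 trees
( ( t or t ) ): 1 tree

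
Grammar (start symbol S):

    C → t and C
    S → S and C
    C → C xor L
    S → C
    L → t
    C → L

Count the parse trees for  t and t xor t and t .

3

Parse trees for t and t xor t and t:
  [S [S [S [C [L t]]] and [C [C [L t]] xor [L t]]] and [C [L t]]]
  [S [S [C t and [C [C [L t]] xor [L t]]]] and [C [L t]]]
  [S [S [C [C t and [C [L t]]] xor [L t]]] and [C [L t]]]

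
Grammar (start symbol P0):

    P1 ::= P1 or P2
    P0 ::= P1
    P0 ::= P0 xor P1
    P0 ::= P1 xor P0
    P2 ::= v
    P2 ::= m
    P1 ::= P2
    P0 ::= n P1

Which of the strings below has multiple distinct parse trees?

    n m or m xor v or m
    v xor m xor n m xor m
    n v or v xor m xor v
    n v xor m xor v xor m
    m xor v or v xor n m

v xor m xor n m xor m

n m or m xor v or m: 1 tree
v xor m xor n m xor m: 3 trees
n v or v xor m xor v: 1 tree
n v xor m xor v xor m: 1 tree
m xor v or v xor n m: 1 tree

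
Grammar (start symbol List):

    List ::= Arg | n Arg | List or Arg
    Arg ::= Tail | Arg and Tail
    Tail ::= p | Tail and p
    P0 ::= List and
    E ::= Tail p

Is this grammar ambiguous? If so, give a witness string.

Ambiguous

Witness: p and p

Derivation 1: List ⇒ Arg ⇒ Tail ⇒ Tail and p ⇒ p and p
Derivation 2: List ⇒ Arg ⇒ Arg and Tail ⇒ Tail and Tail ⇒ p and Tail ⇒ p and p

Two distinct leftmost derivations for the same string.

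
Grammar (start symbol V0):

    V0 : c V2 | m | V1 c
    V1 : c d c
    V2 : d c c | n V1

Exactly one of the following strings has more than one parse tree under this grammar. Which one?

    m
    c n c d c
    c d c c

c d c c

m: 1 tree
c n c d c: 1 tree
c d c c: 2 trees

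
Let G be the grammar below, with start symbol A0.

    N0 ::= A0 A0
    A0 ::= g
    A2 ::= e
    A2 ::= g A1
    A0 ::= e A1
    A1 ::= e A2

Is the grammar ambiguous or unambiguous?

Only A0, A1, A2 are reachable from A0; ignoring the rest: Each reachable nonterminal has at most one production per leading terminal, and all productions are right-linear; the derivation is determined token-by-token.

Unambiguous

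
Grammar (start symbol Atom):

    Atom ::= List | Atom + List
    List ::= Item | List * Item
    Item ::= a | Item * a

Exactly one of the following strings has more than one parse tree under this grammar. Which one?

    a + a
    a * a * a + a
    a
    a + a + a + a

a * a * a + a

a + a: 1 tree
a * a * a + a: 4 trees
a: 1 tree
a + a + a + a: 1 tree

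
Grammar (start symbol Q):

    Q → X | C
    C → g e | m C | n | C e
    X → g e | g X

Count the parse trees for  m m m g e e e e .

Parse trees for m m m g e e e e (showing first 6 of 20):
  [Q [C m [C m [C m [C [C [C [C g e] e] e] e]]]]]
  [Q [C m [C m [C [C m [C [C [C g e] e] e]] e]]]]
  [Q [C m [C m [C [C [C m [C [C g e] e]] e] e]]]]
  [Q [C m [C m [C [C [C [C m [C g e]] e] e] e]]]]
  [Q [C m [C [C m [C m [C [C [C g e] e] e]]] e]]]
  [Q [C m [C [C m [C [C m [C [C g e] e]] e]] e]]]

20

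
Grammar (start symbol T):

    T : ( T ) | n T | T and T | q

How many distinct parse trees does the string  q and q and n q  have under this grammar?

2

Parse trees for q and q and n q:
  [T [T q] and [T [T q] and [T n [T q]]]]
  [T [T [T q] and [T q]] and [T n [T q]]]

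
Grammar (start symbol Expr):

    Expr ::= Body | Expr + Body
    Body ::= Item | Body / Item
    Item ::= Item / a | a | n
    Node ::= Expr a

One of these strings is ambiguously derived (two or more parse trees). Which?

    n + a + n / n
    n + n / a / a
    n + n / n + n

n + n / a / a

n + a + n / n: 1 tree
n + n / a / a: 4 trees
n + n / n + n: 1 tree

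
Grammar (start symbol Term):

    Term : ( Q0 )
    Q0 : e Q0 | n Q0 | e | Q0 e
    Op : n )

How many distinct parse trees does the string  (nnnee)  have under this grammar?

5

Parse trees for (nnnee):
  [Term ( [Q0 n [Q0 n [Q0 n [Q0 e [Q0 e]]]]] )]
  [Term ( [Q0 n [Q0 n [Q0 n [Q0 [Q0 e] e]]]] )]
  [Term ( [Q0 n [Q0 n [Q0 [Q0 n [Q0 e]] e]]] )]
  [Term ( [Q0 n [Q0 [Q0 n [Q0 n [Q0 e]]] e]] )]
  [Term ( [Q0 [Q0 n [Q0 n [Q0 n [Q0 e]]]] e] )]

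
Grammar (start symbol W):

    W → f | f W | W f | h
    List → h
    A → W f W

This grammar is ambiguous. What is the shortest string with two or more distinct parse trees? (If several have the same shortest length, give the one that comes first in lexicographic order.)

f f

length 1: no string has ≥2 trees
length 2: f f has 2 parse trees

Two derivations of f f:
  W ⇒ f W ⇒ f f
  W ⇒ W f ⇒ f f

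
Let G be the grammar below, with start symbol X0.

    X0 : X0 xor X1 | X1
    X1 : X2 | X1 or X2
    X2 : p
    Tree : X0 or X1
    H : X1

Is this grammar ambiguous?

Only X0, X1, X2 are reachable from X0; ignoring the rest: This is a standard precedence ladder (X0 over X1 over X2), with each level left-recursive on its own operator ('xor' at X0, 'or' at X1). That structure is LR(1), hence unambiguous.

Unambiguous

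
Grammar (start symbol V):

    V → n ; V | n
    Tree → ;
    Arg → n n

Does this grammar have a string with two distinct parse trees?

Only V is reachable from V; ignoring the rest: Right-recursive list with a separator: after each atom, whether the separator follows determines the rule. One parse per string.

Unambiguous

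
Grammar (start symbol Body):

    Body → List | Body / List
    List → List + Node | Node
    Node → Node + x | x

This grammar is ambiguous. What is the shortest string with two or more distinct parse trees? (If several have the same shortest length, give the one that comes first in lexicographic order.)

x + x

length 1: no string has ≥2 trees
length 3: x + x has 2 parse trees

Two derivations of x + x:
  Body ⇒ List ⇒ List + Node ⇒ Node + Node ⇒ x + Node ⇒ x + x
  Body ⇒ List ⇒ Node ⇒ Node + x ⇒ x + x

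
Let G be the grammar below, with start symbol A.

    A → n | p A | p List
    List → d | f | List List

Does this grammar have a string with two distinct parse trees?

Witness: p d d d

Derivation 1: A ⇒ p List ⇒ p List List ⇒ p d List ⇒ p d List List ⇒ p d d List ⇒ p d d d
Derivation 2: A ⇒ p List ⇒ p List List ⇒ p List List List ⇒ p d List List ⇒ p d d List ⇒ p d d d

Two distinct leftmost derivations for the same string.

Ambiguous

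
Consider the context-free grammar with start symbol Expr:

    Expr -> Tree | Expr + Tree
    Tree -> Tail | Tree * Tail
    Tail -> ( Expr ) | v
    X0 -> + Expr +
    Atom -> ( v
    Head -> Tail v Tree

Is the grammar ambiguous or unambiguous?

(X0, Atom, Head are unreachable from Expr, so their rules don't affect L(Expr).) This is a standard precedence ladder (Expr over Tree over Tail), with each level left-recursive on its own operator ('+' at Expr, '*' at Tree). That structure is LR(1), hence unambiguous.

Unambiguous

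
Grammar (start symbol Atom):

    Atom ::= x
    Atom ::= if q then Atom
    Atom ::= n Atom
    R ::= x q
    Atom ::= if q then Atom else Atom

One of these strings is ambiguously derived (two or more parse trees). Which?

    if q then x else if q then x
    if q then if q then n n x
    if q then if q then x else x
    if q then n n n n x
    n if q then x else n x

if q then if q then x else x

if q then x else if q then x: 1 tree
if q then if q then n n x: 1 tree
if q then if q then x else x: 2 trees
if q then n n n n x: 1 tree
n if q then x else n x: 1 tree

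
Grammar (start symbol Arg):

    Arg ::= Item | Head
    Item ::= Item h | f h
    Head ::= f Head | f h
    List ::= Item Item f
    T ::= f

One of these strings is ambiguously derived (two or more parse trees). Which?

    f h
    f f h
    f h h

f h: 2 trees
f f h: 1 tree
f h h: 1 tree

f h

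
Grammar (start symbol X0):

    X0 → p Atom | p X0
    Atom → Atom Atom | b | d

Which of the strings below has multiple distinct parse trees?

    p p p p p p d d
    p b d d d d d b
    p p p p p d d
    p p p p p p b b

p p p p p p d d: 1 tree
p b d d d d d b: 132 trees
p p p p p d d: 1 tree
p p p p p p b b: 1 tree

p b d d d d d b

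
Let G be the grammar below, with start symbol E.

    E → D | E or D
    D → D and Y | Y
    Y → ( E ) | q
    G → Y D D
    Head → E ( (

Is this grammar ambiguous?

Unambiguous

Only E, D, Y are reachable from E; ignoring the rest: This is a standard precedence ladder (E over D over Y), with each level left-recursive on its own operator ('or' at E, 'and' at D). That structure is LR(1), hence unambiguous.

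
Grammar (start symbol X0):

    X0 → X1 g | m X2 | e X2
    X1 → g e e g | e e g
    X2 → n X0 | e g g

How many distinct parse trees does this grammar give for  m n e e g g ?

2

Parse trees for m n e e g g:
  [X0 m [X2 n [X0 [X1 e e g] g]]]
  [X0 m [X2 n [X0 e [X2 e g g]]]]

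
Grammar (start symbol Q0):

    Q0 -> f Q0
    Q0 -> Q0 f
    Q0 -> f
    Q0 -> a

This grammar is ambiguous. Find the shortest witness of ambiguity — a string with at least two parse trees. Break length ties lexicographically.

f f

length 1: no string has ≥2 trees
length 2: f f has 2 parse trees

Two derivations of f f:
  Q0 ⇒ f Q0 ⇒ f f
  Q0 ⇒ Q0 f ⇒ f f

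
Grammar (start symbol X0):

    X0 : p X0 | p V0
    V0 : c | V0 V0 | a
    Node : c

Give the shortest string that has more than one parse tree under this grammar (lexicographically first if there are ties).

p a a a

length 2: no string has ≥2 trees
length 3: no string has ≥2 trees
length 4: p a a a has 2 parse trees

Two derivations of p a a a:
  X0 ⇒ p V0 ⇒ p V0 V0 ⇒ p V0 V0 V0 ⇒ p a V0 V0 ⇒ p a a V0 ⇒ p a a a
  X0 ⇒ p V0 ⇒ p V0 V0 ⇒ p a V0 ⇒ p a V0 V0 ⇒ p a a V0 ⇒ p a a a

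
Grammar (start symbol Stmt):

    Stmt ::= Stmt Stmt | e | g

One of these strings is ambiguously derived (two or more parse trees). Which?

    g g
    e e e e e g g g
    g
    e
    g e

g g: 1 tree
e e e e e g g g: 429 trees
g: 1 tree
e: 1 tree
g e: 1 tree

e e e e e g g g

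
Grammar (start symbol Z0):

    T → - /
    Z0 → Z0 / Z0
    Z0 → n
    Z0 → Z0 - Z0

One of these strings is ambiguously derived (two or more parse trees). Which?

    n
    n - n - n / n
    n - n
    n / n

n - n - n / n

n: 1 tree
n - n - n / n: 5 trees
n - n: 1 tree
n / n: 1 tree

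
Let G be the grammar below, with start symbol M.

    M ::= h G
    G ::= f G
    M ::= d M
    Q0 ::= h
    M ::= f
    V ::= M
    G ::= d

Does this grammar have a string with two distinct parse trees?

Unambiguous

(V, Q0 are unreachable from M, so their rules don't affect L(M).) The reachable rules are right-linear with at most one rule per (nonterminal, next-terminal) pair. Each input token forces the next rule, so parsing is deterministic.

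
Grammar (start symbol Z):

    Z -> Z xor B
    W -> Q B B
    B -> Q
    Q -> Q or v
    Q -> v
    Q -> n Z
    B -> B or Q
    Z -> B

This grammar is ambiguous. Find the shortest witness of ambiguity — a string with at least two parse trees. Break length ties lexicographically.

v or v

length 1: no string has ≥2 trees
length 2: no string has ≥2 trees
length 3: v or v has 2 parse trees

Two derivations of v or v:
  Z ⇒ B ⇒ Q ⇒ Q or v ⇒ v or v
  Z ⇒ B ⇒ B or Q ⇒ Q or Q ⇒ v or Q ⇒ v or v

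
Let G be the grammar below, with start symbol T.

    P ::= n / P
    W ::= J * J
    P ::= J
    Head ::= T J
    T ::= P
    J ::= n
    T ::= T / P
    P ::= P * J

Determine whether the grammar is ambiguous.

Ambiguous

Witness: n / n

Derivation 1: T ⇒ P ⇒ n / P ⇒ n / J ⇒ n / n
Derivation 2: T ⇒ T / P ⇒ P / P ⇒ J / P ⇒ n / P ⇒ n / J ⇒ n / n

Two distinct leftmost derivations for the same string.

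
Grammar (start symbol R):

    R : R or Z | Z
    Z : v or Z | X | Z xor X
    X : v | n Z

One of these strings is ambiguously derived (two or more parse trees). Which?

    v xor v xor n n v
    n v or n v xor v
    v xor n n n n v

n v or n v xor v

v xor v xor n n v: 1 tree
n v or n v xor v: 6 trees
v xor n n n n v: 1 tree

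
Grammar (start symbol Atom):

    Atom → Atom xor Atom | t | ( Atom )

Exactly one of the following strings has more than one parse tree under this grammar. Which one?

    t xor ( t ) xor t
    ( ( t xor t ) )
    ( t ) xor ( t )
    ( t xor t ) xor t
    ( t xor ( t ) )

t xor ( t ) xor t: 2 trees
( ( t xor t ) ): 1 tree
( t ) xor ( t ): 1 tree
( t xor t ) xor t: 1 tree
( t xor ( t ) ): 1 tree

t xor ( t ) xor t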